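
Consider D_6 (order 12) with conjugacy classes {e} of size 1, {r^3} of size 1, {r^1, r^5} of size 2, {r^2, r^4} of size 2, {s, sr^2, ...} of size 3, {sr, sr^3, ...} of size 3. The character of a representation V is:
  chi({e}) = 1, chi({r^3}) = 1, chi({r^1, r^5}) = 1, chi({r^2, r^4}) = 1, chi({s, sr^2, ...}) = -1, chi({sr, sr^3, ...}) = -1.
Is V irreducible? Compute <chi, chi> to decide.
Irreducible: <chi, chi> = 1.

Proof sketch: <chi, chi> = (1/|G|) sum_C |C| * |chi(C)|^2 = (1/12)[1*|1|^2 + 1*|1|^2 + 2*|1|^2 + 2*|1|^2 + 3*|-1|^2 + 3*|-1|^2]
  = (1/12)[(1) + (1) + (2) + (2) + (3) + (3)] = 12/12 = 1.
A character is irreducible iff <chi, chi> = 1, so this representation is irreducible.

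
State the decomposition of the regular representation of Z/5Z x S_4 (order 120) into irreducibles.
Each irreducible V_i of dimension d_i appears with multiplicity d_i, i.e. rho_reg = (direct sum over all irreducibles V_i) d_i V_i. The irreducible dimensions for Z/5Z x S_4 are 1, 1, 1, 1, 1, 1, 1, 1, 1, 1, 2, 2, 2, 2, 2, 3, 3, 3, 3, 3, 3, 3, 3, 3, 3: 10 irreducibles of dimension 1, each with multiplicity 1; 5 irreducibles of dimension 2, each with multiplicity 2; 10 irreducibles of dimension 3, each with multiplicity 3. Total dimension 10*1*1 + 5*2*2 + 10*3*3 = 120 = |G|.

General theorem: in the regular representation of a finite group G, each irreducible appears with multiplicity equal to its dimension. Check: dim(rho_reg) = sum d_i^2 = 1 + 1 + 1 + 1 + 1 + 1 + 1 + 1 + 1 + 1 + 4 + 4 + 4 + 4 + 4 + 9 + 9 + 9 + 9 + 9 + 9 + 9 + 9 + 9 + 9 = 120 = |G|.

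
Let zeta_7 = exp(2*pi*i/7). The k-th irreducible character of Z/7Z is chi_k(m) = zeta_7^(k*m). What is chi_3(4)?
chi_3(4) = zeta_7^12 = exp(-4*I*pi/7)

Derivation: chi_3(4) = zeta_7^(3*4) = zeta_7^12. Since zeta_7^7 = 1, this equals zeta_7^5 = exp(2*pi*i*5/7) = exp(-4*I*pi/7).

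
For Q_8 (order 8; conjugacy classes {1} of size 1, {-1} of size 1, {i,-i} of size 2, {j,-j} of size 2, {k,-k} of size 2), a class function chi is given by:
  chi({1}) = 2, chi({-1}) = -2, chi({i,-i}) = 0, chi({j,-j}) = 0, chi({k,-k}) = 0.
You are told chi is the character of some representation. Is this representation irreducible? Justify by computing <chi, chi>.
Irreducible: <chi, chi> = 1.

Why: <chi, chi> = (1/|G|) sum_C |C| * |chi(C)|^2 = (1/8)[1*|2|^2 + 1*|-2|^2 + 2*|0|^2 + 2*|0|^2 + 2*|0|^2]
  = (1/8)[(4) + (4) + (0) + (0) + (0)] = 8/8 = 1.
A character is irreducible iff <chi, chi> = 1, so this representation is irreducible.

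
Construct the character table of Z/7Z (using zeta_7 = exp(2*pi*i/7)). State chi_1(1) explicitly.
Character table of Z/7Z (irreps indexed chi_0,...,chi_6 with chi_k(m) = zeta_7^(k*m), zeta_7 = exp(2*pi*i/7)):
  irrep \ class  {0} (size 1)  {1} (size 1)    {2} (size 1)    {3} (size 1)    {4} (size 1)    {5} (size 1)    {6} (size 1)  
  chi_0          1             1               1               1               1               1               1             
  chi_1          1             exp(2*I*pi/7)   exp(4*I*pi/7)   exp(6*I*pi/7)   exp(-6*I*pi/7)  exp(-4*I*pi/7)  exp(-2*I*pi/7)
  chi_2          1             exp(4*I*pi/7)   exp(-6*I*pi/7)  exp(-2*I*pi/7)  exp(2*I*pi/7)   exp(6*I*pi/7)   exp(-4*I*pi/7)
  chi_3          1             exp(6*I*pi/7)   exp(-2*I*pi/7)  exp(4*I*pi/7)   exp(-4*I*pi/7)  exp(2*I*pi/7)   exp(-6*I*pi/7)
  chi_4          1             exp(-6*I*pi/7)  exp(2*I*pi/7)   exp(-4*I*pi/7)  exp(4*I*pi/7)   exp(-2*I*pi/7)  exp(6*I*pi/7) 
  chi_5          1             exp(-4*I*pi/7)  exp(6*I*pi/7)   exp(2*I*pi/7)   exp(-2*I*pi/7)  exp(-6*I*pi/7)  exp(4*I*pi/7) 
  chi_6          1             exp(-2*I*pi/7)  exp(-4*I*pi/7)  exp(-6*I*pi/7)  exp(6*I*pi/7)   exp(4*I*pi/7)   exp(2*I*pi/7) 

Spot check: chi_1(1) = zeta_7^(1*1) = zeta_7^1 = exp(2*I*pi/7).

Proof sketch: Z/7Z is abelian, so all 7 irreducible complex representations are 1-dimensional. They are given by chi_k(m) = zeta_7^(k*m) for k = 0,...,6. Row orthogonality: sum_m chi_k(m) conj(chi_l(m)) = 7 * [k = l].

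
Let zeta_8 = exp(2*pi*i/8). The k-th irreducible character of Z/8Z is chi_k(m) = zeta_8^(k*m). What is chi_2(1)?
chi_2(1) = zeta_8^2 = I

chi_2(1) = zeta_8^(2*1) = zeta_8^2. Since zeta_8^8 = 1, this equals zeta_8^2 = exp(2*pi*i*2/8) = I.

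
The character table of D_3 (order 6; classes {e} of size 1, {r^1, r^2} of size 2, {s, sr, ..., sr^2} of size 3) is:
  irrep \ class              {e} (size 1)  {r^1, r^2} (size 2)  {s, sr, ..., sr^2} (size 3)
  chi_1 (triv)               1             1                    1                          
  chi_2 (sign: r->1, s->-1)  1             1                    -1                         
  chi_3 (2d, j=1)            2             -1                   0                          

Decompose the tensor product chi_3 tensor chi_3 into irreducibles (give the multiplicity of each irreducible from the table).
chi_3 tensor chi_3 = chi_1 + chi_2 + chi_3 (all other irreducibles have multiplicity 0).

Reasoning: The character of a tensor product is the pointwise product (chi_3 * chi_3)(C) = chi_3(C) * chi_3(C):
  {e}: (2)*(2), {r^1, r^2}: (-1)*(-1), {s, sr, ..., sr^2}: (0)*(0)
so (chi_3 * chi_3) takes values
  {e} -> 4, {r^1, r^2} -> 1, {s, sr, ..., sr^2} -> 0.
Now take the inner product of this character with each irreducible chi from the table, <chi_3*chi_3, chi> = (1/6) sum_C |C| (chi_3*chi_3)(C) conj(chi(C)):
  <chi_3*chi_3, chi_1> = (1/6)[1*(4)*conj(1) + 2*(1)*conj(1) + 3*(0)*conj(1)]
      = (1/6)[(4) + (2) + (0)] = 6/6 = 1
  <chi_3*chi_3, chi_2> = (1/6)[1*(4)*conj(1) + 2*(1)*conj(1) + 3*(0)*conj(-1)]
      = (1/6)[(4) + (2) + (0)] = 6/6 = 1
  <chi_3*chi_3, chi_3> = (1/6)[1*(4)*conj(2) + 2*(1)*conj(-1) + 3*(0)*conj(0)]
      = (1/6)[(8) + (-2) + (0)] = 6/6 = 1
Hence the multiplicities are chi_1: 1, chi_2: 1, chi_3: 1. Dimension check: dim(chi_3)*dim(chi_3) = 2*2 = 4 and sum (mult * dim) = 1*1 + 1*1 + 1*2 = 4.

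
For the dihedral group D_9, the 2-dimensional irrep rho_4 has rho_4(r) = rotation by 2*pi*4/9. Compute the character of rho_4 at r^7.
chi_{rho_4}(r^7) = 2*cos(2*pi*4*7/9) = 2*cos(56*pi/9)

Justification: rho_4(r^7) is rotation by angle 2*pi*4*7/9, whose trace is 2*cos(2*pi*4*7/9) = 2*cos(56*pi/9).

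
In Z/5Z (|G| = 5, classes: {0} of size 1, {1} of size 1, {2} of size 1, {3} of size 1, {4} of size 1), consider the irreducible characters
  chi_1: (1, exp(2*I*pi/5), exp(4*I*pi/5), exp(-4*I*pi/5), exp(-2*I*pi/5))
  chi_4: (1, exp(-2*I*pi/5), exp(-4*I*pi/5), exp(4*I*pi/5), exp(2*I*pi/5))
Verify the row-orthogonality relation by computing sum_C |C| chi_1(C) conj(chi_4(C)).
Sum = 0; so <chi_1, chi_4> = 0 (distinct irreducibles are orthogonal).

Solution. Compute term by term over conjugacy classes (|C| * chi_1(C) * conj(chi_4(C))):
  1*(1)*conj(1) + 1*(exp(2*I*pi/5))*conj(exp(-2*I*pi/5)) + 1*(exp(4*I*pi/5))*conj(exp(-4*I*pi/5)) + 1*(exp(-4*I*pi/5))*conj(exp(4*I*pi/5)) + 1*(exp(-2*I*pi/5))*conj(exp(2*I*pi/5))
  = (1) + (exp(4*I*pi/5)) + (exp(-2*I*pi/5)) + (exp(2*I*pi/5)) + (exp(-4*I*pi/5))
  = 0.
(Exp terms are combined using exp(i*s)*conj(exp(i*t)) = exp(i*(s-t)), and sums of them are collapsed using the identity that for every m > 1 the m distinct m-th roots of unity sum to 0, e.g. 1 + exp(2*I*pi/3) + exp(-2*I*pi/3) = 0.)
Dividing by |G| = 5 gives 0/5 = 0, matching the row-orthogonality relation <chi_1, chi_4> = [chi_1 = chi_4].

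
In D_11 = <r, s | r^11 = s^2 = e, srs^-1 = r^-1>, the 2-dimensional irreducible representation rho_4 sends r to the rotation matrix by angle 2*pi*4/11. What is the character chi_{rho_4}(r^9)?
chi_{rho_4}(r^9) = 2*cos(2*pi*4*9/11) = -2*cos(5*pi/11)

rho_4(r^9) is rotation by angle 2*pi*4*9/11, whose trace is 2*cos(2*pi*4*9/11) = -2*cos(5*pi/11).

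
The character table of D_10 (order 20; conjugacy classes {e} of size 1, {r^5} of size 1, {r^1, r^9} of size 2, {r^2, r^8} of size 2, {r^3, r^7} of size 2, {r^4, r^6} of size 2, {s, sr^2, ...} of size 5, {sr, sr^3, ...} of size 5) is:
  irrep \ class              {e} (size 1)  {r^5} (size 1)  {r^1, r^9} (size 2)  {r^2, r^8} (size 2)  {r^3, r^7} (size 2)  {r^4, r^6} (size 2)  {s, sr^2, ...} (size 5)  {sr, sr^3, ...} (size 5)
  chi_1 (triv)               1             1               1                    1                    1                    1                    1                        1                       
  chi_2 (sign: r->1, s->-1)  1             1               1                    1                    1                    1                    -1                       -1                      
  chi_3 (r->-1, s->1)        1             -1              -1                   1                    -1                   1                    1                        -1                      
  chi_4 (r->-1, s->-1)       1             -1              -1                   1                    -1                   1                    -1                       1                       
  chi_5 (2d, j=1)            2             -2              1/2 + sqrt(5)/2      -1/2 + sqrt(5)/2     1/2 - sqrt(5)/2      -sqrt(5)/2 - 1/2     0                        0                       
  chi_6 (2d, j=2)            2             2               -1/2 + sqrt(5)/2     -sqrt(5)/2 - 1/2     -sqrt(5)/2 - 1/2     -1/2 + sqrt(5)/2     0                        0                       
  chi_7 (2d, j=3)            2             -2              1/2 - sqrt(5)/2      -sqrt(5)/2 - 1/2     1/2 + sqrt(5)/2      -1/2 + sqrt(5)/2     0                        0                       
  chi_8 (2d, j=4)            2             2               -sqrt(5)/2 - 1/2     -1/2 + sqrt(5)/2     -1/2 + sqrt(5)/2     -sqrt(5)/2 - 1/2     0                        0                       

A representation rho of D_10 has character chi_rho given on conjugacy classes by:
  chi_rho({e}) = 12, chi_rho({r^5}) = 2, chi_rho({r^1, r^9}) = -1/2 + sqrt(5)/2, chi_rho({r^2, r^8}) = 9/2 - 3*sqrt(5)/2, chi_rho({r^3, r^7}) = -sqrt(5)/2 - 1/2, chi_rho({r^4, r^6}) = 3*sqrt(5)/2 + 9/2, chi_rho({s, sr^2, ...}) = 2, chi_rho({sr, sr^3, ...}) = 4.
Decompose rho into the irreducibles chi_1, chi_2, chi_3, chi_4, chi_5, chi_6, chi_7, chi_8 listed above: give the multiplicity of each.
Multiplicities: chi_1: 3, chi_2: 0, chi_3: 1, chi_4: 2, chi_5: 0, chi_6: 2, chi_7: 1, chi_8: 0.

Details: Use <chi_rho, chi> = (1/|G|) sum_C |C| * chi_rho(C) * conj(chi(C)) with |G| = 20 for each irreducible chi in the table:
  <chi_rho, chi_1> = (1/20)[1*(12)*conj(1) + 1*(2)*conj(1) + 2*(-1/2 + sqrt(5)/2)*conj(1) + 2*(9/2 - 3*sqrt(5)/2)*conj(1) + 2*(-sqrt(5)/2 - 1/2)*conj(1) + 2*(3*sqrt(5)/2 + 9/2)*conj(1) + 5*(2)*conj(1) + 5*(4)*conj(1)]
      = (1/20)[(12) + (2) + (-1 + sqrt(5)) + (9 - 3*sqrt(5)) + (-sqrt(5) - 1) + (3*sqrt(5) + 9) + (10) + (20)] = 60/20 = 3
  <chi_rho, chi_2> = (1/20)[1*(12)*conj(1) + 1*(2)*conj(1) + 2*(-1/2 + sqrt(5)/2)*conj(1) + 2*(9/2 - 3*sqrt(5)/2)*conj(1) + 2*(-sqrt(5)/2 - 1/2)*conj(1) + 2*(3*sqrt(5)/2 + 9/2)*conj(1) + 5*(2)*conj(-1) + 5*(4)*conj(-1)]
      = (1/20)[(12) + (2) + (-1 + sqrt(5)) + (9 - 3*sqrt(5)) + (-sqrt(5) - 1) + (3*sqrt(5) + 9) + (-10) + (-20)] = 0/20 = 0
  <chi_rho, chi_3> = (1/20)[1*(12)*conj(1) + 1*(2)*conj(-1) + 2*(-1/2 + sqrt(5)/2)*conj(-1) + 2*(9/2 - 3*sqrt(5)/2)*conj(1) + 2*(-sqrt(5)/2 - 1/2)*conj(-1) + 2*(3*sqrt(5)/2 + 9/2)*conj(1) + 5*(2)*conj(1) + 5*(4)*conj(-1)]
      = (1/20)[(12) + (-2) + (1 - sqrt(5)) + (9 - 3*sqrt(5)) + (1 + sqrt(5)) + (3*sqrt(5) + 9) + (10) + (-20)] = 20/20 = 1
  <chi_rho, chi_4> = (1/20)[1*(12)*conj(1) + 1*(2)*conj(-1) + 2*(-1/2 + sqrt(5)/2)*conj(-1) + 2*(9/2 - 3*sqrt(5)/2)*conj(1) + 2*(-sqrt(5)/2 - 1/2)*conj(-1) + 2*(3*sqrt(5)/2 + 9/2)*conj(1) + 5*(2)*conj(-1) + 5*(4)*conj(1)]
      = (1/20)[(12) + (-2) + (1 - sqrt(5)) + (9 - 3*sqrt(5)) + (1 + sqrt(5)) + (3*sqrt(5) + 9) + (-10) + (20)] = 40/20 = 2
  <chi_rho, chi_5> = (1/20)[1*(12)*conj(2) + 1*(2)*conj(-2) + 2*(-1/2 + sqrt(5)/2)*conj(1/2 + sqrt(5)/2) + 2*(9/2 - 3*sqrt(5)/2)*conj(-1/2 + sqrt(5)/2) + 2*(-sqrt(5)/2 - 1/2)*conj(1/2 - sqrt(5)/2) + 2*(3*sqrt(5)/2 + 9/2)*conj(-sqrt(5)/2 - 1/2) + 5*(2)*conj(0) + 5*(4)*conj(0)]
      = (1/20)[(24) + (-4) + (2) + (-12 + 6*sqrt(5)) + (2) + (-6*sqrt(5) - 12) + (0) + (0)] = 0/20 = 0
  <chi_rho, chi_6> = (1/20)[1*(12)*conj(2) + 1*(2)*conj(2) + 2*(-1/2 + sqrt(5)/2)*conj(-1/2 + sqrt(5)/2) + 2*(9/2 - 3*sqrt(5)/2)*conj(-sqrt(5)/2 - 1/2) + 2*(-sqrt(5)/2 - 1/2)*conj(-sqrt(5)/2 - 1/2) + 2*(3*sqrt(5)/2 + 9/2)*conj(-1/2 + sqrt(5)/2) + 5*(2)*conj(0) + 5*(4)*conj(0)]
      = (1/20)[(24) + (4) + (3 - sqrt(5)) + (3 - 3*sqrt(5)) + (sqrt(5) + 3) + (3 + 3*sqrt(5)) + (0) + (0)] = 40/20 = 2
  <chi_rho, chi_7> = (1/20)[1*(12)*conj(2) + 1*(2)*conj(-2) + 2*(-1/2 + sqrt(5)/2)*conj(1/2 - sqrt(5)/2) + 2*(9/2 - 3*sqrt(5)/2)*conj(-sqrt(5)/2 - 1/2) + 2*(-sqrt(5)/2 - 1/2)*conj(1/2 + sqrt(5)/2) + 2*(3*sqrt(5)/2 + 9/2)*conj(-1/2 + sqrt(5)/2) + 5*(2)*conj(0) + 5*(4)*conj(0)]
      = (1/20)[(24) + (-4) + (-3 + sqrt(5)) + (3 - 3*sqrt(5)) + (-3 - sqrt(5)) + (3 + 3*sqrt(5)) + (0) + (0)] = 20/20 = 1
  <chi_rho, chi_8> = (1/20)[1*(12)*conj(2) + 1*(2)*conj(2) + 2*(-1/2 + sqrt(5)/2)*conj(-sqrt(5)/2 - 1/2) + 2*(9/2 - 3*sqrt(5)/2)*conj(-1/2 + sqrt(5)/2) + 2*(-sqrt(5)/2 - 1/2)*conj(-1/2 + sqrt(5)/2) + 2*(3*sqrt(5)/2 + 9/2)*conj(-sqrt(5)/2 - 1/2) + 5*(2)*conj(0) + 5*(4)*conj(0)]
      = (1/20)[(24) + (4) + (-2) + (-12 + 6*sqrt(5)) + (-2) + (-6*sqrt(5) - 12) + (0) + (0)] = 0/20 = 0
Dimension check: dim(rho) = sum (mult * dim) = 3*1 + 0*1 + 1*1 + 2*1 + 0*2 + 2*2 + 1*2 + 0*2 = 12 = chi_rho(e) = 12.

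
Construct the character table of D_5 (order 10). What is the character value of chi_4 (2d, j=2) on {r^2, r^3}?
Conjugacy classes: {e} of size 1, {r^1, r^4} of size 2, {r^2, r^3} of size 2, {s, sr, ..., sr^4} of size 5.
Character table:
  irrep \ class              {e} (size 1)  {r^1, r^4} (size 2)  {r^2, r^3} (size 2)  {s, sr, ..., sr^4} (size 5)
  chi_1 (triv)               1             1                    1                    1                          
  chi_2 (sign: r->1, s->-1)  1             1                    1                    -1                         
  chi_3 (2d, j=1)            2             -1/2 + sqrt(5)/2     -sqrt(5)/2 - 1/2     0                          
  chi_4 (2d, j=2)            2             -sqrt(5)/2 - 1/2     -1/2 + sqrt(5)/2     0                          

Spot check: chi_4 (2d, j=2) on {r^2, r^3} = -1/2 + sqrt(5)/2.

Explanation: D_5 has order 2*5 = 10 with 4 conjugacy classes, hence 4 irreducibles. Sum of squared dims 1 + 1 + 4 + 4 = 10 = |G|. Linear characters come from the abelianisation; the 2-dimensional irreps have character r^k -> 2*cos(2*pi*j*k/5), reflections -> 0.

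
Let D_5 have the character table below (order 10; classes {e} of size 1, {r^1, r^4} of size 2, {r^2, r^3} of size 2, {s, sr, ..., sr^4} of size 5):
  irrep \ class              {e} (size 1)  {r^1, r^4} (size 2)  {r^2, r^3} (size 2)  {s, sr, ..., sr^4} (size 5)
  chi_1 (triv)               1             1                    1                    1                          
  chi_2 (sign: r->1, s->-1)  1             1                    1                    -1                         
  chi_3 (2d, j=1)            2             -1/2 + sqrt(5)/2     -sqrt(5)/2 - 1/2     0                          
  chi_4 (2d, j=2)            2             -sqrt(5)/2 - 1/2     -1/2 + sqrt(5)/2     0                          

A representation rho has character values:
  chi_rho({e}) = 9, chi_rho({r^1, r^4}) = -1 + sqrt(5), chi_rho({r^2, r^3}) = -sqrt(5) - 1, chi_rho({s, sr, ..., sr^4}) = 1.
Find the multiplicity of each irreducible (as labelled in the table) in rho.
Multiplicities: chi_1: 1, chi_2: 0, chi_3: 3, chi_4: 1.

Justification: Use <chi_rho, chi> = (1/|G|) sum_C |C| * chi_rho(C) * conj(chi(C)) with |G| = 10 for each irreducible chi in the table:
  <chi_rho, chi_1> = (1/10)[1*(9)*conj(1) + 2*(-1 + sqrt(5))*conj(1) + 2*(-sqrt(5) - 1)*conj(1) + 5*(1)*conj(1)]
      = (1/10)[(9) + (-2 + 2*sqrt(5)) + (-2*sqrt(5) - 2) + (5)] = 10/10 = 1
  <chi_rho, chi_2> = (1/10)[1*(9)*conj(1) + 2*(-1 + sqrt(5))*conj(1) + 2*(-sqrt(5) - 1)*conj(1) + 5*(1)*conj(-1)]
      = (1/10)[(9) + (-2 + 2*sqrt(5)) + (-2*sqrt(5) - 2) + (-5)] = 0/10 = 0
  <chi_rho, chi_3> = (1/10)[1*(9)*conj(2) + 2*(-1 + sqrt(5))*conj(-1/2 + sqrt(5)/2) + 2*(-sqrt(5) - 1)*conj(-sqrt(5)/2 - 1/2) + 5*(1)*conj(0)]
      = (1/10)[(18) + (6 - 2*sqrt(5)) + (2*sqrt(5) + 6) + (0)] = 30/10 = 3
  <chi_rho, chi_4> = (1/10)[1*(9)*conj(2) + 2*(-1 + sqrt(5))*conj(-sqrt(5)/2 - 1/2) + 2*(-sqrt(5) - 1)*conj(-1/2 + sqrt(5)/2) + 5*(1)*conj(0)]
      = (1/10)[(18) + (-4) + (-4) + (0)] = 10/10 = 1
Dimension check: dim(rho) = sum (mult * dim) = 1*1 + 0*1 + 3*2 + 1*2 = 9 = chi_rho(e) = 9.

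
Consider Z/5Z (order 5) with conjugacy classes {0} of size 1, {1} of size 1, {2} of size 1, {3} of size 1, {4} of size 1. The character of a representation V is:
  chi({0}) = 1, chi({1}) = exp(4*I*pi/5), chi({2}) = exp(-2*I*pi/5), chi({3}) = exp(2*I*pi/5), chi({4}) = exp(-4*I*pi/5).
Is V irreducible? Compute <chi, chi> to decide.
Irreducible: <chi, chi> = 1.

Explanation: <chi, chi> = (1/|G|) sum_C |C| * |chi(C)|^2 = (1/5)[1*|1|^2 + 1*|exp(4*I*pi/5)|^2 + 1*|exp(-2*I*pi/5)|^2 + 1*|exp(2*I*pi/5)|^2 + 1*|exp(-4*I*pi/5)|^2]
  = (1/5)[(1) + (1) + (1) + (1) + (1)] = 5/5 = 1.
(Exp terms are combined using exp(i*s)*conj(exp(i*t)) = exp(i*(s-t)), and sums of them are collapsed using the identity that for every m > 1 the m distinct m-th roots of unity sum to 0, e.g. 1 + exp(2*I*pi/3) + exp(-2*I*pi/3) = 0.)
A character is irreducible iff <chi, chi> = 1, so this representation is irreducible.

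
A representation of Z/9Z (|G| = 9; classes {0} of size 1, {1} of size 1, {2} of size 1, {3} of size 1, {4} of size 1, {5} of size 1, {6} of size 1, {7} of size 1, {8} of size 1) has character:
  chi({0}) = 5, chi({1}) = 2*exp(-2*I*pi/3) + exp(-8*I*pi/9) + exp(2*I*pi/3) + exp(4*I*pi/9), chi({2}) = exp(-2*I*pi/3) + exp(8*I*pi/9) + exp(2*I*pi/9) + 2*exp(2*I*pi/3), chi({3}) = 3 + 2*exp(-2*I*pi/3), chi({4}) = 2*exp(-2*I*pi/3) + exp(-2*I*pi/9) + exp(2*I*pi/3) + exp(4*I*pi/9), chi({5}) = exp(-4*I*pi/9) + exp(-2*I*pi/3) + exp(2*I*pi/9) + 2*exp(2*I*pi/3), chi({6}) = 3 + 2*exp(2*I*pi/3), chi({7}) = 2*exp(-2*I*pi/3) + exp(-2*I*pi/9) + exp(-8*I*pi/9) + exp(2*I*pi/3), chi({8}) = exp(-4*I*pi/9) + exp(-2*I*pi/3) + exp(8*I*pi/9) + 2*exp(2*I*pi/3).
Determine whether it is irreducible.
Not irreducible (reducible): <chi, chi> = 7 > 1.

Details: <chi, chi> = (1/|G|) sum_C |C| * |chi(C)|^2 = (1/9)[1*|5|^2 + 1*|2*exp(-2*I*pi/3) + exp(-8*I*pi/9) + exp(2*I*pi/3) + exp(4*I*pi/9)|^2 + 1*|exp(-2*I*pi/3) + exp(8*I*pi/9) + exp(2*I*pi/9) + 2*exp(2*I*pi/3)|^2 + 1*|3 + 2*exp(-2*I*pi/3)|^2 + 1*|2*exp(-2*I*pi/3) + exp(-2*I*pi/9) + exp(2*I*pi/3) + exp(4*I*pi/9)|^2 + 1*|exp(-4*I*pi/9) + exp(-2*I*pi/3) + exp(2*I*pi/9) + 2*exp(2*I*pi/3)|^2 + 1*|3 + 2*exp(2*I*pi/3)|^2 + 1*|2*exp(-2*I*pi/3) + exp(-2*I*pi/9) + exp(-8*I*pi/9) + exp(2*I*pi/3)|^2 + 1*|exp(-4*I*pi/9) + exp(-2*I*pi/3) + exp(8*I*pi/9) + 2*exp(2*I*pi/3)|^2]
  = (1/9)[(25) + (7 + 3*exp(-2*I*pi/3) + 3*exp(-2*I*pi/9) + exp(-4*I*pi/9) + 2*exp(-8*I*pi/9) + 2*exp(8*I*pi/9) + exp(4*I*pi/9) + 3*exp(2*I*pi/9) + 3*exp(2*I*pi/3)) + (7 + 3*exp(-4*I*pi/9) + 3*exp(-2*I*pi/3) + 2*exp(-2*I*pi/9) + exp(-8*I*pi/9) + exp(8*I*pi/9) + 2*exp(2*I*pi/9) + 3*exp(2*I*pi/3) + 3*exp(4*I*pi/9)) + (7) + (7 + 3*exp(-2*I*pi/3) + 2*exp(-4*I*pi/9) + 3*exp(-8*I*pi/9) + exp(-2*I*pi/9) + exp(2*I*pi/9) + 3*exp(8*I*pi/9) + 2*exp(4*I*pi/9) + 3*exp(2*I*pi/3)) + (7 + 3*exp(-2*I*pi/3) + 2*exp(-4*I*pi/9) + 3*exp(-8*I*pi/9) + exp(-2*I*pi/9) + exp(2*I*pi/9) + 3*exp(8*I*pi/9) + 2*exp(4*I*pi/9) + 3*exp(2*I*pi/3)) + (7) + (7 + 3*exp(-4*I*pi/9) + 3*exp(-2*I*pi/3) + 2*exp(-2*I*pi/9) + exp(-8*I*pi/9) + exp(8*I*pi/9) + 2*exp(2*I*pi/9) + 3*exp(2*I*pi/3) + 3*exp(4*I*pi/9)) + (7 + 3*exp(-2*I*pi/3) + 3*exp(-2*I*pi/9) + exp(-4*I*pi/9) + 2*exp(-8*I*pi/9) + 2*exp(8*I*pi/9) + exp(4*I*pi/9) + 3*exp(2*I*pi/9) + 3*exp(2*I*pi/3))] = 63/9 = 7.
(Exp terms are combined using exp(i*s)*conj(exp(i*t)) = exp(i*(s-t)), and sums of them are collapsed using the identity that for every m > 1 the m distinct m-th roots of unity sum to 0, e.g. 1 + exp(2*I*pi/3) + exp(-2*I*pi/3) = 0.)
A character is irreducible iff <chi, chi> = 1, so this representation is reducible.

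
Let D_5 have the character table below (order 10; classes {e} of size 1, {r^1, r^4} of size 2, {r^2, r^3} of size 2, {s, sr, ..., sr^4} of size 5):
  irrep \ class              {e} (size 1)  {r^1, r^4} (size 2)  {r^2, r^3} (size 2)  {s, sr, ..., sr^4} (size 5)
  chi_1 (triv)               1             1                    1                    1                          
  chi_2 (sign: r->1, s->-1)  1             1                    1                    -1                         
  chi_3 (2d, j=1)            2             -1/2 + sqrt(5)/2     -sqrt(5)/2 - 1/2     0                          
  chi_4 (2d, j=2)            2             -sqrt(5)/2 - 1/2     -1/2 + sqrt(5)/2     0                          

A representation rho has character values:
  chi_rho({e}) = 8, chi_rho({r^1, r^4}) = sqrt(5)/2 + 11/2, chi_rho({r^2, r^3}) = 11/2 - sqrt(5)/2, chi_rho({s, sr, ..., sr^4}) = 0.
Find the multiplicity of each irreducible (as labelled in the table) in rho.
Multiplicities: chi_1: 3, chi_2: 3, chi_3: 1, chi_4: 0.

Working: Use <chi_rho, chi> = (1/|G|) sum_C |C| * chi_rho(C) * conj(chi(C)) with |G| = 10 for each irreducible chi in the table:
  <chi_rho, chi_1> = (1/10)[1*(8)*conj(1) + 2*(sqrt(5)/2 + 11/2)*conj(1) + 2*(11/2 - sqrt(5)/2)*conj(1) + 5*(0)*conj(1)]
      = (1/10)[(8) + (sqrt(5) + 11) + (11 - sqrt(5)) + (0)] = 30/10 = 3
  <chi_rho, chi_2> = (1/10)[1*(8)*conj(1) + 2*(sqrt(5)/2 + 11/2)*conj(1) + 2*(11/2 - sqrt(5)/2)*conj(1) + 5*(0)*conj(-1)]
      = (1/10)[(8) + (sqrt(5) + 11) + (11 - sqrt(5)) + (0)] = 30/10 = 3
  <chi_rho, chi_3> = (1/10)[1*(8)*conj(2) + 2*(sqrt(5)/2 + 11/2)*conj(-1/2 + sqrt(5)/2) + 2*(11/2 - sqrt(5)/2)*conj(-sqrt(5)/2 - 1/2) + 5*(0)*conj(0)]
      = (1/10)[(16) + (-3 + 5*sqrt(5)) + (-5*sqrt(5) - 3) + (0)] = 10/10 = 1
  <chi_rho, chi_4> = (1/10)[1*(8)*conj(2) + 2*(sqrt(5)/2 + 11/2)*conj(-sqrt(5)/2 - 1/2) + 2*(11/2 - sqrt(5)/2)*conj(-1/2 + sqrt(5)/2) + 5*(0)*conj(0)]
      = (1/10)[(16) + (-6*sqrt(5) - 8) + (-8 + 6*sqrt(5)) + (0)] = 0/10 = 0
Dimension check: dim(rho) = sum (mult * dim) = 3*1 + 3*1 + 1*2 + 0*2 = 8 = chi_rho(e) = 8.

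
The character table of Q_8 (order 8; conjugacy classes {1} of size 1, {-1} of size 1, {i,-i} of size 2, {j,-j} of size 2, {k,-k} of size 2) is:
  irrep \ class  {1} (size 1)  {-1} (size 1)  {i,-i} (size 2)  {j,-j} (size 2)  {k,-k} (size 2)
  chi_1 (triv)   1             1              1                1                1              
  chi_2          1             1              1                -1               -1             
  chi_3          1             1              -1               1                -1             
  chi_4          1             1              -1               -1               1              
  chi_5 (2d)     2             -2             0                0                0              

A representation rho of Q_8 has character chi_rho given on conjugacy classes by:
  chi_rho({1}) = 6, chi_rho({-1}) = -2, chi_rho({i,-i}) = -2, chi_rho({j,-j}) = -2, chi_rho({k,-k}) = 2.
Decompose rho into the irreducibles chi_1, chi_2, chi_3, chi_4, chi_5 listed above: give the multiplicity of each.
Multiplicities: chi_1: 0, chi_2: 0, chi_3: 0, chi_4: 2, chi_5: 2.

Solution. Use <chi_rho, chi> = (1/|G|) sum_C |C| * chi_rho(C) * conj(chi(C)) with |G| = 8 for each irreducible chi in the table:
  <chi_rho, chi_1> = (1/8)[1*(6)*conj(1) + 1*(-2)*conj(1) + 2*(-2)*conj(1) + 2*(-2)*conj(1) + 2*(2)*conj(1)]
      = (1/8)[(6) + (-2) + (-4) + (-4) + (4)] = 0/8 = 0
  <chi_rho, chi_2> = (1/8)[1*(6)*conj(1) + 1*(-2)*conj(1) + 2*(-2)*conj(1) + 2*(-2)*conj(-1) + 2*(2)*conj(-1)]
      = (1/8)[(6) + (-2) + (-4) + (4) + (-4)] = 0/8 = 0
  <chi_rho, chi_3> = (1/8)[1*(6)*conj(1) + 1*(-2)*conj(1) + 2*(-2)*conj(-1) + 2*(-2)*conj(1) + 2*(2)*conj(-1)]
      = (1/8)[(6) + (-2) + (4) + (-4) + (-4)] = 0/8 = 0
  <chi_rho, chi_4> = (1/8)[1*(6)*conj(1) + 1*(-2)*conj(1) + 2*(-2)*conj(-1) + 2*(-2)*conj(-1) + 2*(2)*conj(1)]
      = (1/8)[(6) + (-2) + (4) + (4) + (4)] = 16/8 = 2
  <chi_rho, chi_5> = (1/8)[1*(6)*conj(2) + 1*(-2)*conj(-2) + 2*(-2)*conj(0) + 2*(-2)*conj(0) + 2*(2)*conj(0)]
      = (1/8)[(12) + (4) + (0) + (0) + (0)] = 16/8 = 2
Dimension check: dim(rho) = sum (mult * dim) = 0*1 + 0*1 + 0*1 + 2*1 + 2*2 = 6 = chi_rho(e) = 6.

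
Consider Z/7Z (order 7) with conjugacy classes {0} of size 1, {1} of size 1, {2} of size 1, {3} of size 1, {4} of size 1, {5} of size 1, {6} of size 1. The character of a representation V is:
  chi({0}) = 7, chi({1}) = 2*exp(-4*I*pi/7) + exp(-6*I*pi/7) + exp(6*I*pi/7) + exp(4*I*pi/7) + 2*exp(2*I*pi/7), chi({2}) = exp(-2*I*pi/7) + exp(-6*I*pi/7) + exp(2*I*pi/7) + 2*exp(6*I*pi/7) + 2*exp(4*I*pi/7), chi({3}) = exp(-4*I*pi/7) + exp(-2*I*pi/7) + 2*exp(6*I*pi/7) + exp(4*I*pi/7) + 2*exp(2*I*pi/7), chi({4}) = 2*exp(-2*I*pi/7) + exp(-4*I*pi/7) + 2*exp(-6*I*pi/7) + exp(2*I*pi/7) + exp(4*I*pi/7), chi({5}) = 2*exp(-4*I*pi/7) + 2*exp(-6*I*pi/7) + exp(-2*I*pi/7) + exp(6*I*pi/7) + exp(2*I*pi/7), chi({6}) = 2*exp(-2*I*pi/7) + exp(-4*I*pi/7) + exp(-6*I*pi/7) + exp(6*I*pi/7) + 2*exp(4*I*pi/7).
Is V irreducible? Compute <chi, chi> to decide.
Not irreducible (reducible): <chi, chi> = 11 > 1.

Proof sketch: <chi, chi> = (1/|G|) sum_C |C| * |chi(C)|^2 = (1/7)[1*|7|^2 + 1*|2*exp(-4*I*pi/7) + exp(-6*I*pi/7) + exp(6*I*pi/7) + exp(4*I*pi/7) + 2*exp(2*I*pi/7)|^2 + 1*|exp(-2*I*pi/7) + exp(-6*I*pi/7) + exp(2*I*pi/7) + 2*exp(6*I*pi/7) + 2*exp(4*I*pi/7)|^2 + 1*|exp(-4*I*pi/7) + exp(-2*I*pi/7) + 2*exp(6*I*pi/7) + exp(4*I*pi/7) + 2*exp(2*I*pi/7)|^2 + 1*|2*exp(-2*I*pi/7) + exp(-4*I*pi/7) + 2*exp(-6*I*pi/7) + exp(2*I*pi/7) + exp(4*I*pi/7)|^2 + 1*|2*exp(-4*I*pi/7) + 2*exp(-6*I*pi/7) + exp(-2*I*pi/7) + exp(6*I*pi/7) + exp(2*I*pi/7)|^2 + 1*|2*exp(-2*I*pi/7) + exp(-4*I*pi/7) + exp(-6*I*pi/7) + exp(6*I*pi/7) + 2*exp(4*I*pi/7)|^2]
  = (1/7)[(49) + (11 + 5*exp(-4*I*pi/7) + 6*exp(-2*I*pi/7) + 8*exp(-6*I*pi/7) + 8*exp(6*I*pi/7) + 6*exp(2*I*pi/7) + 5*exp(4*I*pi/7)) + (11 + 8*exp(-2*I*pi/7) + 6*exp(-4*I*pi/7) + 5*exp(-6*I*pi/7) + 5*exp(6*I*pi/7) + 6*exp(4*I*pi/7) + 8*exp(2*I*pi/7)) + (11 + 8*exp(-4*I*pi/7) + 5*exp(-2*I*pi/7) + 6*exp(-6*I*pi/7) + 6*exp(6*I*pi/7) + 5*exp(2*I*pi/7) + 8*exp(4*I*pi/7)) + (11 + 8*exp(-4*I*pi/7) + 5*exp(-2*I*pi/7) + 6*exp(-6*I*pi/7) + 6*exp(6*I*pi/7) + 5*exp(2*I*pi/7) + 8*exp(4*I*pi/7)) + (11 + 8*exp(-2*I*pi/7) + 6*exp(-4*I*pi/7) + 5*exp(-6*I*pi/7) + 5*exp(6*I*pi/7) + 6*exp(4*I*pi/7) + 8*exp(2*I*pi/7)) + (11 + 5*exp(-4*I*pi/7) + 6*exp(-2*I*pi/7) + 8*exp(-6*I*pi/7) + 8*exp(6*I*pi/7) + 6*exp(2*I*pi/7) + 5*exp(4*I*pi/7))] = 77/7 = 11.
(Exp terms are combined using exp(i*s)*conj(exp(i*t)) = exp(i*(s-t)), and sums of them are collapsed using the identity that for every m > 1 the m distinct m-th roots of unity sum to 0, e.g. 1 + exp(2*I*pi/3) + exp(-2*I*pi/3) = 0.)
A character is irreducible iff <chi, chi> = 1, so this representation is reducible.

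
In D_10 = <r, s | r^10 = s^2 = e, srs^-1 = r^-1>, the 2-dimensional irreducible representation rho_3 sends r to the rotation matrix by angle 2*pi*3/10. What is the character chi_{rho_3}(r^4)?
chi_{rho_3}(r^4) = 2*cos(2*pi*3*4/10) = -1/2 + sqrt(5)/2

Solution. rho_3(r^4) is rotation by angle 2*pi*3*4/10, whose trace is 2*cos(2*pi*3*4/10) = -1/2 + sqrt(5)/2.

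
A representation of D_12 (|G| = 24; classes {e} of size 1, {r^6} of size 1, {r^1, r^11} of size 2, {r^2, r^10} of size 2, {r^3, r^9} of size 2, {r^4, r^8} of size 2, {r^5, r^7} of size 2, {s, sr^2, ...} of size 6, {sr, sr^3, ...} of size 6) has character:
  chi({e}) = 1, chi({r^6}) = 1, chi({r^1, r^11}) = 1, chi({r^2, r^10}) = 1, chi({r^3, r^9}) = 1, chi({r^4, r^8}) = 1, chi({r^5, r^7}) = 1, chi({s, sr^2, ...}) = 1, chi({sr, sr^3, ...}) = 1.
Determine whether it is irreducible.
Irreducible: <chi, chi> = 1.

<chi, chi> = (1/|G|) sum_C |C| * |chi(C)|^2 = (1/24)[1*|1|^2 + 1*|1|^2 + 2*|1|^2 + 2*|1|^2 + 2*|1|^2 + 2*|1|^2 + 2*|1|^2 + 6*|1|^2 + 6*|1|^2]
  = (1/24)[(1) + (1) + (2) + (2) + (2) + (2) + (2) + (6) + (6)] = 24/24 = 1.
A character is irreducible iff <chi, chi> = 1, so this representation is irreducible.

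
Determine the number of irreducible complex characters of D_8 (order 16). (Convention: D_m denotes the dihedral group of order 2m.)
7

Working: The number of irreducible complex representations of a finite group equals its number of conjugacy classes. D_8 has 7 conjugacy classes (n/2 + 3 for n even), so D_8 (order 16) has exactly 7 irreducible complex representations.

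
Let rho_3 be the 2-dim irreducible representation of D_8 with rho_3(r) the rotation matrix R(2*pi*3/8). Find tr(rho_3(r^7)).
chi_{rho_3}(r^7) = 2*cos(2*pi*3*7/8) = -sqrt(2)

rho_3(r^7) is rotation by angle 2*pi*3*7/8, whose trace is 2*cos(2*pi*3*7/8) = -sqrt(2).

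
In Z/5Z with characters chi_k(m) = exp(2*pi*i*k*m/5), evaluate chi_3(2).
chi_3(2) = zeta_5^6 = exp(2*I*pi/5)

Details: chi_3(2) = zeta_5^(3*2) = zeta_5^6. Since zeta_5^5 = 1, this equals zeta_5^1 = exp(2*pi*i*1/5) = exp(2*I*pi/5).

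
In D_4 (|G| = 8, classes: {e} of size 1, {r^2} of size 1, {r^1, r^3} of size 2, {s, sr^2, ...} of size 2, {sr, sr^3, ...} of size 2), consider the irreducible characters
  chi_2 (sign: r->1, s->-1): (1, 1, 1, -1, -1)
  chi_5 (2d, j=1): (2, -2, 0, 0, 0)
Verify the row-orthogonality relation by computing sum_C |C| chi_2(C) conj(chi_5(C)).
Sum = 0; so <chi_2, chi_5> = 0 (distinct irreducibles are orthogonal).

Reasoning: Compute term by term over conjugacy classes (|C| * chi_2(C) * conj(chi_5(C))):
  1*(1)*conj(2) + 1*(1)*conj(-2) + 2*(1)*conj(0) + 2*(-1)*conj(0) + 2*(-1)*conj(0)
  = (2) + (-2) + (0) + (0) + (0)
  = 0.
Dividing by |G| = 8 gives 0/8 = 0, matching the row-orthogonality relation <chi_2, chi_5> = [chi_2 = chi_5].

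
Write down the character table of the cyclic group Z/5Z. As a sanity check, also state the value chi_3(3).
Character table of Z/5Z (irreps indexed chi_0,...,chi_4 with chi_k(m) = zeta_5^(k*m), zeta_5 = exp(2*pi*i/5)):
  irrep \ class  {0} (size 1)  {1} (size 1)    {2} (size 1)    {3} (size 1)    {4} (size 1)  
  chi_0          1             1               1               1               1             
  chi_1          1             exp(2*I*pi/5)   exp(4*I*pi/5)   exp(-4*I*pi/5)  exp(-2*I*pi/5)
  chi_2          1             exp(4*I*pi/5)   exp(-2*I*pi/5)  exp(2*I*pi/5)   exp(-4*I*pi/5)
  chi_3          1             exp(-4*I*pi/5)  exp(2*I*pi/5)   exp(-2*I*pi/5)  exp(4*I*pi/5) 
  chi_4          1             exp(-2*I*pi/5)  exp(-4*I*pi/5)  exp(4*I*pi/5)   exp(2*I*pi/5) 

Spot check: chi_3(3) = zeta_5^(3*3) = zeta_5^9 = exp(-2*I*pi/5).

Argument: Z/5Z is abelian, so all 5 irreducible complex representations are 1-dimensional. They are given by chi_k(m) = zeta_5^(k*m) for k = 0,...,4. Row orthogonality: sum_m chi_k(m) conj(chi_l(m)) = 5 * [k = l].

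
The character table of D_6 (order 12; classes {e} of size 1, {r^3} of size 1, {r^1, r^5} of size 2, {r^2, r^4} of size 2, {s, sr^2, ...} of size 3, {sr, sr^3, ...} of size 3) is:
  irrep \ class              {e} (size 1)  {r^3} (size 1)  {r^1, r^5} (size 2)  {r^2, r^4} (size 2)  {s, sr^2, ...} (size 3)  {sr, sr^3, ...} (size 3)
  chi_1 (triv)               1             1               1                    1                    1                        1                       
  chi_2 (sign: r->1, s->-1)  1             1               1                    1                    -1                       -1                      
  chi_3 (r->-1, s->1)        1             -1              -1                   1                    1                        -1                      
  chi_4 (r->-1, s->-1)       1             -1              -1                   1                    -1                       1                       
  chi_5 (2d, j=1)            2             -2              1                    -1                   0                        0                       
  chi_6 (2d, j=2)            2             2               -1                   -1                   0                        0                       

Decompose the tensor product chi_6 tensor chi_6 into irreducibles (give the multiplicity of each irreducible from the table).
chi_6 tensor chi_6 = chi_1 + chi_2 + chi_6 (all other irreducibles have multiplicity 0).

Argument: The character of a tensor product is the pointwise product (chi_6 * chi_6)(C) = chi_6(C) * chi_6(C):
  {e}: (2)*(2), {r^3}: (2)*(2), {r^1, r^5}: (-1)*(-1), {r^2, r^4}: (-1)*(-1), {s, sr^2, ...}: (0)*(0), {sr, sr^3, ...}: (0)*(0)
so (chi_6 * chi_6) takes values
  {e} -> 4, {r^3} -> 4, {r^1, r^5} -> 1, {r^2, r^4} -> 1, {s, sr^2, ...} -> 0, {sr, sr^3, ...} -> 0.
Now take the inner product of this character with each irreducible chi from the table, <chi_6*chi_6, chi> = (1/12) sum_C |C| (chi_6*chi_6)(C) conj(chi(C)):
  <chi_6*chi_6, chi_1> = (1/12)[1*(4)*conj(1) + 1*(4)*conj(1) + 2*(1)*conj(1) + 2*(1)*conj(1) + 3*(0)*conj(1) + 3*(0)*conj(1)]
      = (1/12)[(4) + (4) + (2) + (2) + (0) + (0)] = 12/12 = 1
  <chi_6*chi_6, chi_2> = (1/12)[1*(4)*conj(1) + 1*(4)*conj(1) + 2*(1)*conj(1) + 2*(1)*conj(1) + 3*(0)*conj(-1) + 3*(0)*conj(-1)]
      = (1/12)[(4) + (4) + (2) + (2) + (0) + (0)] = 12/12 = 1
  <chi_6*chi_6, chi_3> = (1/12)[1*(4)*conj(1) + 1*(4)*conj(-1) + 2*(1)*conj(-1) + 2*(1)*conj(1) + 3*(0)*conj(1) + 3*(0)*conj(-1)]
      = (1/12)[(4) + (-4) + (-2) + (2) + (0) + (0)] = 0/12 = 0
  <chi_6*chi_6, chi_4> = (1/12)[1*(4)*conj(1) + 1*(4)*conj(-1) + 2*(1)*conj(-1) + 2*(1)*conj(1) + 3*(0)*conj(-1) + 3*(0)*conj(1)]
      = (1/12)[(4) + (-4) + (-2) + (2) + (0) + (0)] = 0/12 = 0
  <chi_6*chi_6, chi_5> = (1/12)[1*(4)*conj(2) + 1*(4)*conj(-2) + 2*(1)*conj(1) + 2*(1)*conj(-1) + 3*(0)*conj(0) + 3*(0)*conj(0)]
      = (1/12)[(8) + (-8) + (2) + (-2) + (0) + (0)] = 0/12 = 0
  <chi_6*chi_6, chi_6> = (1/12)[1*(4)*conj(2) + 1*(4)*conj(2) + 2*(1)*conj(-1) + 2*(1)*conj(-1) + 3*(0)*conj(0) + 3*(0)*conj(0)]
      = (1/12)[(8) + (8) + (-2) + (-2) + (0) + (0)] = 12/12 = 1
Hence the multiplicities are chi_1: 1, chi_2: 1, chi_6: 1. Dimension check: dim(chi_6)*dim(chi_6) = 2*2 = 4 and sum (mult * dim) = 1*1 + 1*1 + 1*2 = 4.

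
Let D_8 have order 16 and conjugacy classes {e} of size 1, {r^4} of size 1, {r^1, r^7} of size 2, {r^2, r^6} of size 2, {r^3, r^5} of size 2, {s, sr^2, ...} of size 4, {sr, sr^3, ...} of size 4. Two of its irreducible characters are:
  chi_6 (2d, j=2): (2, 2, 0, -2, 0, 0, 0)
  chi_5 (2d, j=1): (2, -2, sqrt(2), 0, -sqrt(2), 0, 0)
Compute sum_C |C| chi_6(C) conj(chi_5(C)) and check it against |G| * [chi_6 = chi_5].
Sum = 0; so <chi_6, chi_5> = 0 (distinct irreducibles are orthogonal).

Derivation: Compute term by term over conjugacy classes (|C| * chi_6(C) * conj(chi_5(C))):
  1*(2)*conj(2) + 1*(2)*conj(-2) + 2*(0)*conj(sqrt(2)) + 2*(-2)*conj(0) + 2*(0)*conj(-sqrt(2)) + 4*(0)*conj(0) + 4*(0)*conj(0)
  = (4) + (-4) + (0) + (0) + (0) + (0) + (0)
  = 0.
Dividing by |G| = 16 gives 0/16 = 0, matching the row-orthogonality relation <chi_6, chi_5> = [chi_6 = chi_5].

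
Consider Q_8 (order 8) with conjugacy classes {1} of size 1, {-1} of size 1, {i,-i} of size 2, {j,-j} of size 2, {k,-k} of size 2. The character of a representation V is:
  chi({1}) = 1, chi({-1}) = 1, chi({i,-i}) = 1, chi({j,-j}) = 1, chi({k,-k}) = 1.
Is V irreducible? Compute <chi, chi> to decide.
Irreducible: <chi, chi> = 1.

Details: <chi, chi> = (1/|G|) sum_C |C| * |chi(C)|^2 = (1/8)[1*|1|^2 + 1*|1|^2 + 2*|1|^2 + 2*|1|^2 + 2*|1|^2]
  = (1/8)[(1) + (1) + (2) + (2) + (2)] = 8/8 = 1.
A character is irreducible iff <chi, chi> = 1, so this representation is irreducible.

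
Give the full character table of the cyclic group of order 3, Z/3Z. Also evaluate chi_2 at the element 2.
Character table of Z/3Z (irreps indexed chi_0,...,chi_2 with chi_k(m) = zeta_3^(k*m), zeta_3 = exp(2*pi*i/3)):
  irrep \ class  {0} (size 1)  {1} (size 1)    {2} (size 1)  
  chi_0          1             1               1             
  chi_1          1             exp(2*I*pi/3)   exp(-2*I*pi/3)
  chi_2          1             exp(-2*I*pi/3)  exp(2*I*pi/3) 

Spot check: chi_2(2) = zeta_3^(2*2) = zeta_3^4 = exp(2*I*pi/3).

Argument: Z/3Z is abelian, so all 3 irreducible complex representations are 1-dimensional. They are given by chi_k(m) = zeta_3^(k*m) for k = 0,...,2. Row orthogonality: sum_m chi_k(m) conj(chi_l(m)) = 3 * [k = l].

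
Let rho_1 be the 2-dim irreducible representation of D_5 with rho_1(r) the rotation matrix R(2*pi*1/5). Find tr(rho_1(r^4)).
chi_{rho_1}(r^4) = 2*cos(2*pi*1*4/5) = -1/2 + sqrt(5)/2

Details: rho_1(r^4) is rotation by angle 2*pi*1*4/5, whose trace is 2*cos(2*pi*1*4/5) = -1/2 + sqrt(5)/2.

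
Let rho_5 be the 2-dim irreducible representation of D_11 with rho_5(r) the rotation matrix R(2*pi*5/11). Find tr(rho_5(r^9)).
chi_{rho_5}(r^9) = 2*cos(2*pi*5*9/11) = 2*cos(90*pi/11)

Solution. rho_5(r^9) is rotation by angle 2*pi*5*9/11, whose trace is 2*cos(2*pi*5*9/11) = 2*cos(90*pi/11).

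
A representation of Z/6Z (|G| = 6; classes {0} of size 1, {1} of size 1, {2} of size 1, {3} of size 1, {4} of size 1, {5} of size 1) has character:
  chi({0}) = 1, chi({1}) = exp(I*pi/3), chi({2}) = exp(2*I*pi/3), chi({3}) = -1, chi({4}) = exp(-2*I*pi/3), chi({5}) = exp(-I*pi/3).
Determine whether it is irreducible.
Irreducible: <chi, chi> = 1.

<chi, chi> = (1/|G|) sum_C |C| * |chi(C)|^2 = (1/6)[1*|1|^2 + 1*|exp(I*pi/3)|^2 + 1*|exp(2*I*pi/3)|^2 + 1*|-1|^2 + 1*|exp(-2*I*pi/3)|^2 + 1*|exp(-I*pi/3)|^2]
  = (1/6)[(1) + (1) + (1) + (1) + (1) + (1)] = 6/6 = 1.
(Exp terms are combined using exp(i*s)*conj(exp(i*t)) = exp(i*(s-t)), and sums of them are collapsed using the identity that for every m > 1 the m distinct m-th roots of unity sum to 0, e.g. 1 + exp(2*I*pi/3) + exp(-2*I*pi/3) = 0.)
A character is irreducible iff <chi, chi> = 1, so this representation is irreducible.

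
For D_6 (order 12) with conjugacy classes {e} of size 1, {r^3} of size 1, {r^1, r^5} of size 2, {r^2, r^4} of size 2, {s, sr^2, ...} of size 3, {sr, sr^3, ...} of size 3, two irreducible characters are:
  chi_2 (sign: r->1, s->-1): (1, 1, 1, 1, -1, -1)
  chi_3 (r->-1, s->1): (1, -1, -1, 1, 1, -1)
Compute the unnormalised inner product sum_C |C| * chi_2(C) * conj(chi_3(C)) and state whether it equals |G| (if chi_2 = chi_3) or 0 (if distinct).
Sum = 0; so <chi_2, chi_3> = 0 (distinct irreducibles are orthogonal).

Derivation: Compute term by term over conjugacy classes (|C| * chi_2(C) * conj(chi_3(C))):
  1*(1)*conj(1) + 1*(1)*conj(-1) + 2*(1)*conj(-1) + 2*(1)*conj(1) + 3*(-1)*conj(1) + 3*(-1)*conj(-1)
  = (1) + (-1) + (-2) + (2) + (-3) + (3)
  = 0.
Dividing by |G| = 12 gives 0/12 = 0, matching the row-orthogonality relation <chi_2, chi_3> = [chi_2 = chi_3].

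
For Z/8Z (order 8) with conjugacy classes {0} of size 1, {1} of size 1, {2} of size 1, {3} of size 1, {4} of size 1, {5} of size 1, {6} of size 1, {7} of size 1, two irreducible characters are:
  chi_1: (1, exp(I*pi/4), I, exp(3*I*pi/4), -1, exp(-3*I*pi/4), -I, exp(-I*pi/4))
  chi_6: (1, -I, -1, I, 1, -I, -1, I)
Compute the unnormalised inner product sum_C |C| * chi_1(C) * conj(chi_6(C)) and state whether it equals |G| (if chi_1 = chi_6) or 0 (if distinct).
Sum = 0; so <chi_1, chi_6> = 0 (distinct irreducibles are orthogonal).

Justification: Compute term by term over conjugacy classes (|C| * chi_1(C) * conj(chi_6(C))):
  1*(1)*conj(1) + 1*(exp(I*pi/4))*conj(-I) + 1*(I)*conj(-1) + 1*(exp(3*I*pi/4))*conj(I) + 1*(-1)*conj(1) + 1*(exp(-3*I*pi/4))*conj(-I) + 1*(-I)*conj(-1) + 1*(exp(-I*pi/4))*conj(I)
  = (1) + (exp(3*I*pi/4)) + (-I) + (-exp(-3*I*pi/4)) + (-1) + (exp(-I*pi/4)) + (I) + (-exp(I*pi/4))
  = 0.
(Exp terms are combined using exp(i*s)*conj(exp(i*t)) = exp(i*(s-t)), and sums of them are collapsed using the identity that for every m > 1 the m distinct m-th roots of unity sum to 0, e.g. 1 + exp(2*I*pi/3) + exp(-2*I*pi/3) = 0.)
Dividing by |G| = 8 gives 0/8 = 0, matching the row-orthogonality relation <chi_1, chi_6> = [chi_1 = chi_6].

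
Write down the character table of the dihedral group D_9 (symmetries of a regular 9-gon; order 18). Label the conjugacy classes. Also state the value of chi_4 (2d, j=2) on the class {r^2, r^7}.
Conjugacy classes: {e} of size 1, {r^1, r^8} of size 2, {r^2, r^7} of size 2, {r^3, r^6} of size 2, {r^4, r^5} of size 2, {s, sr, ..., sr^8} of size 9.
Character table:
  irrep \ class              {e} (size 1)  {r^1, r^8} (size 2)  {r^2, r^7} (size 2)  {r^3, r^6} (size 2)  {r^4, r^5} (size 2)  {s, sr, ..., sr^8} (size 9)
  chi_1 (triv)               1             1                    1                    1                    1                    1                          
  chi_2 (sign: r->1, s->-1)  1             1                    1                    1                    1                    -1                         
  chi_3 (2d, j=1)            2             2*cos(2*pi/9)        2*cos(4*pi/9)        -1                   -2*cos(pi/9)         0                          
  chi_4 (2d, j=2)            2             2*cos(4*pi/9)        -2*cos(pi/9)         -1                   2*cos(2*pi/9)        0                          
  chi_5 (2d, j=3)            2             -1                   -1                   2                    -1                   0                          
  chi_6 (2d, j=4)            2             -2*cos(pi/9)         2*cos(2*pi/9)        -1                   2*cos(4*pi/9)        0                          

Spot check: chi_4 (2d, j=2) on {r^2, r^7} = -2*cos(pi/9).

Working: D_9 has order 2*9 = 18 with 6 conjugacy classes, hence 6 irreducibles. Sum of squared dims 1 + 1 + 4 + 4 + 4 + 4 = 18 = |G|. Linear characters come from the abelianisation; the 2-dimensional irreps have character r^k -> 2*cos(2*pi*j*k/9), reflections -> 0.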